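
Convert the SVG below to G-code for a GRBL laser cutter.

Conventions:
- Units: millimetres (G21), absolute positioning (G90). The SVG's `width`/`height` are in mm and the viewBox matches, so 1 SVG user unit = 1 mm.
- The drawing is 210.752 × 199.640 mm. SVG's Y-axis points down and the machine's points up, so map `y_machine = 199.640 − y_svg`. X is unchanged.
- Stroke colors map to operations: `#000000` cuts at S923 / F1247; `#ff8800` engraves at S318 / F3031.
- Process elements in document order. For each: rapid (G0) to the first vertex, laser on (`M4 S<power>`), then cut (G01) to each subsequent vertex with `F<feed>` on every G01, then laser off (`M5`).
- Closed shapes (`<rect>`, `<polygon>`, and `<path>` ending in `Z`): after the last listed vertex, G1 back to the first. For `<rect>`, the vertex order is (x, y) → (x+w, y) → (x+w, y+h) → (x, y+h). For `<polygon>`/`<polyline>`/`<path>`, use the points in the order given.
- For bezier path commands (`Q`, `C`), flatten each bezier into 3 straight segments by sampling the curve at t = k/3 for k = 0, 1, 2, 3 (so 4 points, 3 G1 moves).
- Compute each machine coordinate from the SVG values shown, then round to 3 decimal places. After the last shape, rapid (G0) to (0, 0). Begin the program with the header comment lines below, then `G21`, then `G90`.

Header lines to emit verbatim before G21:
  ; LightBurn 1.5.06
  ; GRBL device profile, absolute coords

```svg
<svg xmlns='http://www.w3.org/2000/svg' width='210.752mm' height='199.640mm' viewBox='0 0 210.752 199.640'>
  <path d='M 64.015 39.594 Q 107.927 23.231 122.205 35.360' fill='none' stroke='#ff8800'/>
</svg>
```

Since the viewBox matches the mm dimensions, user units are millimetres directly. The only transform is the Y-flip y_m = 199.640 − y_svg.

Shape 1 is a quadratic bezier drawn with `<path>`. Its stroke #ff8800 means engrave at S318, F3031. After flipping Y the toolpath is (64.015,160.046) → (89.997,167.789) → (109.394,169.200) → (122.205,164.280).

; LightBurn 1.5.06
; GRBL device profile, absolute coords
G21
G90
G0 X64.015 Y160.046
M4 S318
G01 X89.997 Y167.789 F3031
G01 X109.394 Y169.200 F3031
G01 X122.205 Y164.280 F3031
M5
G0 X0.000 Y0.000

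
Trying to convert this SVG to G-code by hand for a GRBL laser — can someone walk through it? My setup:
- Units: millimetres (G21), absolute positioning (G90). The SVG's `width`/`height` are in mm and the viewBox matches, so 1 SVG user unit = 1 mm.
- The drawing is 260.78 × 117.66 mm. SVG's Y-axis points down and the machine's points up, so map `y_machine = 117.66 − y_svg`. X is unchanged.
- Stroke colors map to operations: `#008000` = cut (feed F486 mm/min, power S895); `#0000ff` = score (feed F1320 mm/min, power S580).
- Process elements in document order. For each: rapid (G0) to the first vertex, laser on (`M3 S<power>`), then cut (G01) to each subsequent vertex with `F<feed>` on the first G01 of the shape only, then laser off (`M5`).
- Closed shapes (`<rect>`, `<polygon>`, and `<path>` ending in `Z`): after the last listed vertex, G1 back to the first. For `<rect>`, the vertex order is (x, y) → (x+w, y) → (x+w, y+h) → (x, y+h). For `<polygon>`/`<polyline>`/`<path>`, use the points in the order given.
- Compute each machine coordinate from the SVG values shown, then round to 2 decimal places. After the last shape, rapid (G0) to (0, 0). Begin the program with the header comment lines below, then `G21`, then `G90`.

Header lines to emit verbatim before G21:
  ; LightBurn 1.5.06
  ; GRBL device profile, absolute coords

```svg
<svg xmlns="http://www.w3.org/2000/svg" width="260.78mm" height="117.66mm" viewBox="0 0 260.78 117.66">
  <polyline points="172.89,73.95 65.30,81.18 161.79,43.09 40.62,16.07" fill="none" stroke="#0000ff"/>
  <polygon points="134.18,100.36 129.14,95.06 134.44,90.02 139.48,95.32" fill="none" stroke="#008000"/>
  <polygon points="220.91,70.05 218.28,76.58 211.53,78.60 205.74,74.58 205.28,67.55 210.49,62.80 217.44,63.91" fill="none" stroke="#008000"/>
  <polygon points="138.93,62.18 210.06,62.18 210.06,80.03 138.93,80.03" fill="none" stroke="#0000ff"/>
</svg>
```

; LightBurn 1.5.06
; GRBL device profile, absolute coords
G21
G90
G0 X172.89 Y43.71
M3 S580
G01 X65.30 Y36.48 F1320
G01 X161.79 Y74.57
G01 X40.62 Y101.59
M5
G0 X134.18 Y17.30
M3 S895
G01 X129.14 Y22.60 F486
G01 X134.44 Y27.64
G01 X139.48 Y22.34
G01 X134.18 Y17.30
M5
G0 X220.91 Y47.61
M3 S895
G01 X218.28 Y41.08 F486
G01 X211.53 Y39.06
G01 X205.74 Y43.08
G01 X205.28 Y50.11
G01 X210.49 Y54.86
G01 X217.44 Y53.75
G01 X220.91 Y47.61
M5
G0 X138.93 Y55.48
M3 S580
G01 X210.06 Y55.48 F1320
G01 X210.06 Y37.63
G01 X138.93 Y37.63
G01 X138.93 Y55.48
M5
G0 X0.00 Y0.00

Since the viewBox matches the mm dimensions, user units are millimetres directly. The only transform is the Y-flip y_m = 117.66 − y_svg.

Shape 1 is a open polyline drawn with `<polyline>`. Its stroke #0000ff means score at S580, F1320. After flipping Y the toolpath is (172.89,43.71) → (65.30,36.48) → (161.79,74.57) → (40.62,101.59).

Shape 2 is a regular polygon drawn with `<polygon>`. Its stroke #008000 means cut at S895, F486. After flipping Y the toolpath is (134.18,17.30) → (129.14,22.60) → (134.44,27.64) → (139.48,22.34) → (134.18,17.30), returning to the start.

Shape 3 is a regular polygon drawn with `<polygon>`. Its stroke #008000 means cut at S895, F486. After flipping Y the toolpath is (220.91,47.61) → (218.28,41.08) → (211.53,39.06) → (205.74,43.08) → (205.28,50.11) → (210.49,54.86) → (217.44,53.75) → (220.91,47.61), returning to the start.

Shape 4 is a rectangle drawn with `<polygon>`. Its stroke #0000ff means score at S580, F1320. After flipping Y the toolpath is (138.93,55.48) → (210.06,55.48) → (210.06,37.63) → (138.93,37.63) → (138.93,55.48), returning to the start.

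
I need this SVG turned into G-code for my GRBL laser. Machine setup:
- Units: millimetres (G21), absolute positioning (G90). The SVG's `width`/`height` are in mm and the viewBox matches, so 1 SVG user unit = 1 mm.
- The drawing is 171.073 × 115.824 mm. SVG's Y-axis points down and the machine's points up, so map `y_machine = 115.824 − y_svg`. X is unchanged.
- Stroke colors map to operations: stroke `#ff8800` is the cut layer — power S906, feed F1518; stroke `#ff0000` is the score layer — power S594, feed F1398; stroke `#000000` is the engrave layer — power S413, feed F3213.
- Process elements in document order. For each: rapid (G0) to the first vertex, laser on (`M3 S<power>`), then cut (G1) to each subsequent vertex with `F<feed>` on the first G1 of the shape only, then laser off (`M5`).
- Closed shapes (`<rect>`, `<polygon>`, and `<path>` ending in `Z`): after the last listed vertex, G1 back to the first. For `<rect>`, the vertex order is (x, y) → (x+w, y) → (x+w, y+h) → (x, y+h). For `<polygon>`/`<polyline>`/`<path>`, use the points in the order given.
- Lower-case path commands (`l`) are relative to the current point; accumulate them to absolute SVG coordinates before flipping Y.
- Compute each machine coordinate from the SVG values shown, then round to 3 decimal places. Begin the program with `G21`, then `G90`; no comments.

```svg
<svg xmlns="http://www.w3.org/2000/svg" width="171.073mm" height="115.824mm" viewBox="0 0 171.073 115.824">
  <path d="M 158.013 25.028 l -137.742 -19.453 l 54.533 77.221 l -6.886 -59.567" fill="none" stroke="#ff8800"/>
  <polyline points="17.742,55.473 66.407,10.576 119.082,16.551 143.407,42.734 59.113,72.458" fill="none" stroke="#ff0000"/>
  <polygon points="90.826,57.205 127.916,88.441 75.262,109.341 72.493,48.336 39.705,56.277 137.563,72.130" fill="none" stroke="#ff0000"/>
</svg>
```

G21
G90
G0 X158.013 Y90.796
M3 S906
G1 X20.271 Y110.249 F1518
G1 X74.804 Y33.028
G1 X67.918 Y92.595
M5
G0 X17.742 Y60.351
M3 S594
G1 X66.407 Y105.248 F1398
G1 X119.082 Y99.273
G1 X143.407 Y73.090
G1 X59.113 Y43.366
M5
G0 X90.826 Y58.619
M3 S594
G1 X127.916 Y27.383 F1398
G1 X75.262 Y6.483
G1 X72.493 Y67.488
G1 X39.705 Y59.547
G1 X137.563 Y43.694
G1 X90.826 Y58.619
M5

1 u = 1 mm; y_m = 115.824 − y.

[1] `<path>` open polyline, #ff8800→cut S906 F1518: (158.013,90.796) → (20.271,110.249) → (74.804,33.028) → (67.918,92.595)

[2] `<polyline>` open polyline, #ff0000→score S594 F1398: (17.742,60.351) → (66.407,105.248) → (119.082,99.273) → (143.407,73.090) → (59.113,43.366)

[3] `<polygon>` closed polygon, #ff0000→score S594 F1398: (90.826,58.619) → (127.916,27.383) → (75.262,6.483) → (72.493,67.488) → (39.705,59.547) → (137.563,43.694) → (90.826,58.619) (closed)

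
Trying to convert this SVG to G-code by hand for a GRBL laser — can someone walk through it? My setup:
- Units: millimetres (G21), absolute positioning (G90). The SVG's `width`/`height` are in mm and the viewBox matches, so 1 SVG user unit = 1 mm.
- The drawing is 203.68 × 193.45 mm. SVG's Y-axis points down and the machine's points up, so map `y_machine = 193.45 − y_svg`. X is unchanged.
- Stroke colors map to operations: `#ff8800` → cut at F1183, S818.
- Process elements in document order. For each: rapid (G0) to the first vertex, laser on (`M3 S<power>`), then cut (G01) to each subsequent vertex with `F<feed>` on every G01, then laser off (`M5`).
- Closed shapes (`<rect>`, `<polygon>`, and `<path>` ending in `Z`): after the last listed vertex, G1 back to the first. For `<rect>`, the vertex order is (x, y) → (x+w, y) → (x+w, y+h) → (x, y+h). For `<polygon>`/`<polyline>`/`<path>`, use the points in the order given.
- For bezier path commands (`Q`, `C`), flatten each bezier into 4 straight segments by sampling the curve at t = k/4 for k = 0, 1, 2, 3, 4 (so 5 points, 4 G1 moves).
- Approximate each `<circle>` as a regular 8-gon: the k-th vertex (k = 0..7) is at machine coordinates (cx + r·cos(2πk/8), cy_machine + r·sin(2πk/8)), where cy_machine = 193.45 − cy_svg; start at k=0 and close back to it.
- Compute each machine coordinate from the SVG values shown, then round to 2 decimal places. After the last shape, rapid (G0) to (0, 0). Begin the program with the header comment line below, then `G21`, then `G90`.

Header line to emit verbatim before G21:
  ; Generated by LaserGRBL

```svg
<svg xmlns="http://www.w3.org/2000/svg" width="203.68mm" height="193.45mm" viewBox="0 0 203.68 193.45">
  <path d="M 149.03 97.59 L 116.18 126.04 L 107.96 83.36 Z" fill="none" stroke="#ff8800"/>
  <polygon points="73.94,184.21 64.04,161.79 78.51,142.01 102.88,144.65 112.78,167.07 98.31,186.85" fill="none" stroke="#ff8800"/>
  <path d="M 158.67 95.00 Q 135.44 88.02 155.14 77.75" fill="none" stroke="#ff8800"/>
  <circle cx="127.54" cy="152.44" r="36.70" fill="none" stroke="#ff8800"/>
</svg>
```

; Generated by LaserGRBL
G21
G90
G0 X149.03 Y95.86
M3 S818
G01 X116.18 Y67.41 F1183
G01 X107.96 Y110.09 F1183
G01 X149.03 Y95.86 F1183
M5
G0 X73.94 Y9.24
M3 S818
G01 X64.04 Y31.66 F1183
G01 X78.51 Y51.44 F1183
G01 X102.88 Y48.80 F1183
G01 X112.78 Y26.38 F1183
G01 X98.31 Y6.60 F1183
G01 X73.94 Y9.24 F1183
M5
G0 X158.67 Y98.45
M3 S818
G01 X149.74 Y102.15 F1183
G01 X146.17 Y106.25 F1183
G01 X147.97 Y110.77 F1183
G01 X155.14 Y115.70 F1183
M5
G0 X164.24 Y41.01
M3 S818
G01 X153.49 Y66.96 F1183
G01 X127.54 Y77.71 F1183
G01 X101.59 Y66.96 F1183
G01 X90.84 Y41.01 F1183
G01 X101.59 Y15.06 F1183
G01 X127.54 Y4.31 F1183
G01 X153.49 Y15.06 F1183
G01 X164.24 Y41.01 F1183
M5
G0 X0.00 Y0.00

1 u = 1 mm; y_m = 193.45 − y.

[1] `<path>` regular polygon, #ff8800→cut S818 F1183: (149.03,95.86) → (116.18,67.41) → (107.96,110.09) → (149.03,95.86) (closed)

[2] `<polygon>` regular polygon, #ff8800→cut S818 F1183: (73.94,9.24) → (64.04,31.66) → (78.51,51.44) → (102.88,48.80) → (112.78,26.38) → (98.31,6.60) → (73.94,9.24) (closed)

[3] `<path>` quadratic bezier, #ff8800→cut S818 F1183: (158.67,98.45) → (149.74,102.15) → (146.17,106.25) → (147.97,110.77) → (155.14,115.70)

[4] `<circle>` circle, #ff8800→cut S818 F1183: (164.24,41.01) → (153.49,66.96) → (127.54,77.71) → (101.59,66.96) → (90.84,41.01) → (101.59,15.06) → (127.54,4.31) → (153.49,15.06) → (164.24,41.01) (closed)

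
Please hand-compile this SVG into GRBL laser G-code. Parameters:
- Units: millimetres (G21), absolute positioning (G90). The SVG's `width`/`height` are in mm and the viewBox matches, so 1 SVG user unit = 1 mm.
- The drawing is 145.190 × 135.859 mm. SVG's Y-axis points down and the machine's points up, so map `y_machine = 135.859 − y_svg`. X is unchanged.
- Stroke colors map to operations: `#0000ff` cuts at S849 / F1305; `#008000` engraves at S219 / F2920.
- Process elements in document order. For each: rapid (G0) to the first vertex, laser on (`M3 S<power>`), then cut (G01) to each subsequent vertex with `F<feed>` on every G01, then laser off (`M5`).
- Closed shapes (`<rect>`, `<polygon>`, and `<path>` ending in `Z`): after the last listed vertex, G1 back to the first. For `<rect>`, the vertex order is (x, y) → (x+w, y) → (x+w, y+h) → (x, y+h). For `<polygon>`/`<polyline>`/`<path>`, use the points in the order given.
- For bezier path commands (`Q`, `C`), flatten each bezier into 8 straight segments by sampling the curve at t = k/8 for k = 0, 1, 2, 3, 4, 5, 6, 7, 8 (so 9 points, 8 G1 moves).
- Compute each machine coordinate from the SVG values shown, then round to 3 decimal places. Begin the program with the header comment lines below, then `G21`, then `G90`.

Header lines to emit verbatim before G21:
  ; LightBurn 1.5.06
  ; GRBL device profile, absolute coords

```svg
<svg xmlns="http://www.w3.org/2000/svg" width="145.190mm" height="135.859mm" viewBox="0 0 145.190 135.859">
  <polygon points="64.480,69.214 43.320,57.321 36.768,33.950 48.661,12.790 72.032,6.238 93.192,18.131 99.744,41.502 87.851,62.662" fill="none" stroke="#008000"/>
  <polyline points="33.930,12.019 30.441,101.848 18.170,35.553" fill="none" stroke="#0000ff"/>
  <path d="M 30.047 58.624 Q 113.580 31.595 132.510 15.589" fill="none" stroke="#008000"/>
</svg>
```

1 u = 1 mm; y_m = 135.859 − y.

[1] `<polygon>` regular polygon, #008000→engrave S219 F2920: (64.480,66.645) → (43.320,78.538) → (36.768,101.909) → (48.661,123.069) → (72.032,129.621) → (93.192,117.728) → (99.744,94.357) → (87.851,73.197) → (64.480,66.645) (closed)

[2] `<polyline>` open polyline, #0000ff→cut S849 F1305: (33.930,123.840) → (30.441,34.011) → (18.170,100.306)

[3] `<path>` quadratic bezier, #008000→engrave S219 F2920: (30.047,77.235) → (49.921,83.820) → (67.776,90.061) → (83.612,95.957) → (97.429,101.508) → (109.228,106.715) → (119.007,111.578) → (126.768,116.096) → (132.510,120.270)

; LightBurn 1.5.06
; GRBL device profile, absolute coords
G21
G90
G0 X64.480 Y66.645
M3 S219
G01 X43.320 Y78.538 F2920
G01 X36.768 Y101.909 F2920
G01 X48.661 Y123.069 F2920
G01 X72.032 Y129.621 F2920
G01 X93.192 Y117.728 F2920
G01 X99.744 Y94.357 F2920
G01 X87.851 Y73.197 F2920
G01 X64.480 Y66.645 F2920
M5
G0 X33.930 Y123.840
M3 S849
G01 X30.441 Y34.011 F1305
G01 X18.170 Y100.306 F1305
M5
G0 X30.047 Y77.235
M3 S219
G01 X49.921 Y83.820 F2920
G01 X67.776 Y90.061 F2920
G01 X83.612 Y95.957 F2920
G01 X97.429 Y101.508 F2920
G01 X109.228 Y106.715 F2920
G01 X119.007 Y111.578 F2920
G01 X126.768 Y116.096 F2920
G01 X132.510 Y120.270 F2920
M5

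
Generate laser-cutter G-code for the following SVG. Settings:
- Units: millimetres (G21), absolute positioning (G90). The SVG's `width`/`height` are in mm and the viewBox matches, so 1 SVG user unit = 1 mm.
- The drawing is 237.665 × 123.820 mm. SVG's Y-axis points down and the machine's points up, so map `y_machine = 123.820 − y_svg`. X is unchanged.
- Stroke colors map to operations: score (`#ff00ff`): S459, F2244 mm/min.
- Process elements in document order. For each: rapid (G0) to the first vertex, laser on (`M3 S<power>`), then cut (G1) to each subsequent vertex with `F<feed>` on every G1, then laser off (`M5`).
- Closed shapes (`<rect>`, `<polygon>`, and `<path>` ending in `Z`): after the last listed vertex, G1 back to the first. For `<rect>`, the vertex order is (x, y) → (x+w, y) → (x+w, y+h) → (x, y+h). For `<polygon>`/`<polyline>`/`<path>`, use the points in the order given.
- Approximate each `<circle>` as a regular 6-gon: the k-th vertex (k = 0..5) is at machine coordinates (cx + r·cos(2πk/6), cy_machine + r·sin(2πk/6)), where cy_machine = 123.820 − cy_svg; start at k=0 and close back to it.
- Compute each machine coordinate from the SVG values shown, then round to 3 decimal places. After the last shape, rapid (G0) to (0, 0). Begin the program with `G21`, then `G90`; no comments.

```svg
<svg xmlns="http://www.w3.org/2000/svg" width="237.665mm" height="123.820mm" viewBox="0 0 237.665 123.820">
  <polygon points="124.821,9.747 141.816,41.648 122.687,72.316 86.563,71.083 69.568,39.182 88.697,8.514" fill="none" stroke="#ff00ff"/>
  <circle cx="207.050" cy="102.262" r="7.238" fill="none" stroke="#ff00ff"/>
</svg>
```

G21
G90
G0 X124.821 Y114.073
M3 S459
G1 X141.816 Y82.172 F2244
G1 X122.687 Y51.504 F2244
G1 X86.563 Y52.737 F2244
G1 X69.568 Y84.638 F2244
G1 X88.697 Y115.306 F2244
G1 X124.821 Y114.073 F2244
M5
G0 X214.288 Y21.558
M3 S459
G1 X210.669 Y27.826 F2244
G1 X203.431 Y27.826 F2244
G1 X199.812 Y21.558 F2244
G1 X203.431 Y15.290 F2244
G1 X210.669 Y15.290 F2244
G1 X214.288 Y21.558 F2244
M5
G0 X0.000 Y0.000

1 u = 1 mm; y_m = 123.820 − y.

[1] `<polygon>` regular polygon, #ff00ff→score S459 F2244: (124.821,114.073) → (141.816,82.172) → (122.687,51.504) → (86.563,52.737) → (69.568,84.638) → (88.697,115.306) → (124.821,114.073) (closed)

[2] `<circle>` circle, #ff00ff→score S459 F2244: (214.288,21.558) → (210.669,27.826) → (203.431,27.826) → (199.812,21.558) → (203.431,15.290) → (210.669,15.290) → (214.288,21.558) (closed)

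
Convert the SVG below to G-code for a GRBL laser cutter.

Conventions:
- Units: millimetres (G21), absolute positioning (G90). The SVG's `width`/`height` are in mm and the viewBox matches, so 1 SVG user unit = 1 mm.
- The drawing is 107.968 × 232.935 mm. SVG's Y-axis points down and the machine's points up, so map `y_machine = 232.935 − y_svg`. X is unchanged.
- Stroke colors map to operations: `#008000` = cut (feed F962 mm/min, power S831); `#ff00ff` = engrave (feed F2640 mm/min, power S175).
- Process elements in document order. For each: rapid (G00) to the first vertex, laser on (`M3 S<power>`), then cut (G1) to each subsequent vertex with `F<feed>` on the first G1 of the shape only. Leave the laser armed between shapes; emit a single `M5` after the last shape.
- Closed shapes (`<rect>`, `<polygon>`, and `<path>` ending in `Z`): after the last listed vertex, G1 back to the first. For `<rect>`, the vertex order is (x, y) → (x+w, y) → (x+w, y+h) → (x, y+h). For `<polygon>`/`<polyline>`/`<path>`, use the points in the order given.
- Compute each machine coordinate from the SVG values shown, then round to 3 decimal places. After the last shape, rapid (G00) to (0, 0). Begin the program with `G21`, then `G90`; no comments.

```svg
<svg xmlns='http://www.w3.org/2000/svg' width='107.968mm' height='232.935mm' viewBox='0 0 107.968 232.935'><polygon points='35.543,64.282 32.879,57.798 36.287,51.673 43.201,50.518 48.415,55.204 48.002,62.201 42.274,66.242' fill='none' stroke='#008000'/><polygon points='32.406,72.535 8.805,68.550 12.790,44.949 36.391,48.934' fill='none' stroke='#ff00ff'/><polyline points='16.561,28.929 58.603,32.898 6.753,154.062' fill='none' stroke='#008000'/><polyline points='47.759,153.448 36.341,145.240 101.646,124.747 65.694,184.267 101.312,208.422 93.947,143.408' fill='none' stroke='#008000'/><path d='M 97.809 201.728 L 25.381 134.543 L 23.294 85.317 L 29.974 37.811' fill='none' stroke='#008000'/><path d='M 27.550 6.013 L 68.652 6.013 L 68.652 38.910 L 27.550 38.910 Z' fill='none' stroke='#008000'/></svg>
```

G21
G90
G00 X35.543 Y168.653
M3 S831
G1 X32.879 Y175.137 F962
G1 X36.287 Y181.262
G1 X43.201 Y182.417
G1 X48.415 Y177.731
G1 X48.002 Y170.734
G1 X42.274 Y166.693
G1 X35.543 Y168.653
G00 X32.406 Y160.400
M3 S175
G1 X8.805 Y164.385 F2640
G1 X12.790 Y187.986
G1 X36.391 Y184.001
G1 X32.406 Y160.400
G00 X16.561 Y204.006
M3 S831
G1 X58.603 Y200.037 F962
G1 X6.753 Y78.873
G00 X47.759 Y79.487
M3 S831
G1 X36.341 Y87.695 F962
G1 X101.646 Y108.188
G1 X65.694 Y48.668
G1 X101.312 Y24.513
G1 X93.947 Y89.527
G00 X97.809 Y31.207
M3 S831
G1 X25.381 Y98.392 F962
G1 X23.294 Y147.618
G1 X29.974 Y195.124
G00 X27.550 Y226.922
M3 S831
G1 X68.652 Y226.922 F962
G1 X68.652 Y194.025
G1 X27.550 Y194.025
G1 X27.550 Y226.922
M5
G00 X0.000 Y0.000

1 u = 1 mm; y_m = 232.935 − y.

[1] `<polygon>` regular polygon, #008000→cut S831 F962: (35.543,168.653) → (32.879,175.137) → (36.287,181.262) → (43.201,182.417) → (48.415,177.731) → (48.002,170.734) → (42.274,166.693) → (35.543,168.653) (closed)

[2] `<polygon>` regular polygon, #ff00ff→engrave S175 F2640: (32.406,160.400) → (8.805,164.385) → (12.790,187.986) → (36.391,184.001) → (32.406,160.400) (closed)

[3] `<polyline>` open polyline, #008000→cut S831 F962: (16.561,204.006) → (58.603,200.037) → (6.753,78.873)

[4] `<polyline>` open polyline, #008000→cut S831 F962: (47.759,79.487) → (36.341,87.695) → (101.646,108.188) → (65.694,48.668) → (101.312,24.513) → (93.947,89.527)

[5] `<path>` open polyline, #008000→cut S831 F962: (97.809,31.207) → (25.381,98.392) → (23.294,147.618) → (29.974,195.124)

[6] `<path>` rectangle, #008000→cut S831 F962: (27.550,226.922) → (68.652,226.922) → (68.652,194.025) → (27.550,194.025) → (27.550,226.922) (closed)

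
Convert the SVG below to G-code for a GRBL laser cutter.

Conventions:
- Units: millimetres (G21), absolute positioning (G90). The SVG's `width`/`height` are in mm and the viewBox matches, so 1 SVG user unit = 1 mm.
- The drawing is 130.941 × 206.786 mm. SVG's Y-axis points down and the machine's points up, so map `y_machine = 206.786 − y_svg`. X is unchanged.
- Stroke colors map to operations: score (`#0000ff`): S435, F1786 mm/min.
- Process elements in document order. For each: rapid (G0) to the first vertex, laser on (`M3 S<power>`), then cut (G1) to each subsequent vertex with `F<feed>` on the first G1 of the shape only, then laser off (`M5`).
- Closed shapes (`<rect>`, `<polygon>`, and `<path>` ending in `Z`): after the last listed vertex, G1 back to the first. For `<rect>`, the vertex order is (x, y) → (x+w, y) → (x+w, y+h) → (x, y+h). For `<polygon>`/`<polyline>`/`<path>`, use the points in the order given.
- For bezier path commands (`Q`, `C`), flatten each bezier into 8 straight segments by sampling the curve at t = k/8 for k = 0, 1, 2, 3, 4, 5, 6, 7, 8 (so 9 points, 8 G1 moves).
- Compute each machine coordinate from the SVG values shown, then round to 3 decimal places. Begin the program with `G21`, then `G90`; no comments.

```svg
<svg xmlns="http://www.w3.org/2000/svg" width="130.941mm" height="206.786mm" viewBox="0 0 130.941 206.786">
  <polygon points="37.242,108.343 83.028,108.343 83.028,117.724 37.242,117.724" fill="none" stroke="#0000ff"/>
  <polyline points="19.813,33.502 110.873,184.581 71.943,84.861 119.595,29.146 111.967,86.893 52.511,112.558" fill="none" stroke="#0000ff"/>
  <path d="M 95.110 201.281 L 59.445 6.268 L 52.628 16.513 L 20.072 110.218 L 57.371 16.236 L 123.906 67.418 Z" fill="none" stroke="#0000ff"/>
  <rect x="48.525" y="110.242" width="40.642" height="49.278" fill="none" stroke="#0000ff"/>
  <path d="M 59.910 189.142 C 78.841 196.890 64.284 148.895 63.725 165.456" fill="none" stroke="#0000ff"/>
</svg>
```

viewBox `0 0 130.941 206.786` with mm width/height → 1 unit = 1 mm. Flip: y_m = 206.786 − y_svg.

**Shape 1** — `<polygon>` rectangle, stroke `#0000ff` → score (S435, F1786). Machine vertices: (37.242,98.443) → (83.028,98.443) → (83.028,89.062) → (37.242,89.062) → (37.242,98.443). Closed: final G1 returns to the first vertex.

**Shape 2** — `<polyline>` open polyline, stroke `#0000ff` → score (S435, F1786). Machine vertices: (19.813,173.284) → (110.873,22.205) → (71.943,121.925) → (119.595,177.640) → (111.967,119.893) → (52.511,94.228). Open path.

**Shape 3** — `<path>` closed polygon, stroke `#0000ff` → score (S435, F1786). Machine vertices: (95.110,5.505) → (59.445,200.518) → (52.628,190.273) → (20.072,96.568) → (57.371,190.550) → (123.906,139.368) → (95.110,5.505). Closed: final G1 returns to the first vertex.

**Shape 4** — `<rect>` rectangle, stroke `#0000ff` → score (S435, F1786). Machine vertices: (48.525,96.544) → (89.167,96.544) → (89.167,47.266) → (48.525,47.266) → (48.525,96.544). Closed: final G1 returns to the first vertex.

**Shape 5** — `<path>` cubic bezier, stroke `#0000ff` → score (S435, F1786). Control points (SVG): P0=(59.910,189.142), P1=(78.841,196.890), P2=(64.284,148.895), P3=(63.725,165.456); sampled at t=k/8. Machine vertices: (59.910,17.644) → (65.532,17.116) → (68.571,20.405) → (69.584,26.100) → (69.126,32.792) → (67.755,39.070) → (66.027,43.526) → (64.498,44.749) → (63.725,41.330). Open path.

G21
G90
G0 X37.242 Y98.443
M3 S435
G1 X83.028 Y98.443 F1786
G1 X83.028 Y89.062
G1 X37.242 Y89.062
G1 X37.242 Y98.443
M5
G0 X19.813 Y173.284
M3 S435
G1 X110.873 Y22.205 F1786
G1 X71.943 Y121.925
G1 X119.595 Y177.640
G1 X111.967 Y119.893
G1 X52.511 Y94.228
M5
G0 X95.110 Y5.505
M3 S435
G1 X59.445 Y200.518 F1786
G1 X52.628 Y190.273
G1 X20.072 Y96.568
G1 X57.371 Y190.550
G1 X123.906 Y139.368
G1 X95.110 Y5.505
M5
G0 X48.525 Y96.544
M3 S435
G1 X89.167 Y96.544 F1786
G1 X89.167 Y47.266
G1 X48.525 Y47.266
G1 X48.525 Y96.544
M5
G0 X59.910 Y17.644
M3 S435
G1 X65.532 Y17.116 F1786
G1 X68.571 Y20.405
G1 X69.584 Y26.100
G1 X69.126 Y32.792
G1 X67.755 Y39.070
G1 X66.027 Y43.526
G1 X64.498 Y44.749
G1 X63.725 Y41.330
M5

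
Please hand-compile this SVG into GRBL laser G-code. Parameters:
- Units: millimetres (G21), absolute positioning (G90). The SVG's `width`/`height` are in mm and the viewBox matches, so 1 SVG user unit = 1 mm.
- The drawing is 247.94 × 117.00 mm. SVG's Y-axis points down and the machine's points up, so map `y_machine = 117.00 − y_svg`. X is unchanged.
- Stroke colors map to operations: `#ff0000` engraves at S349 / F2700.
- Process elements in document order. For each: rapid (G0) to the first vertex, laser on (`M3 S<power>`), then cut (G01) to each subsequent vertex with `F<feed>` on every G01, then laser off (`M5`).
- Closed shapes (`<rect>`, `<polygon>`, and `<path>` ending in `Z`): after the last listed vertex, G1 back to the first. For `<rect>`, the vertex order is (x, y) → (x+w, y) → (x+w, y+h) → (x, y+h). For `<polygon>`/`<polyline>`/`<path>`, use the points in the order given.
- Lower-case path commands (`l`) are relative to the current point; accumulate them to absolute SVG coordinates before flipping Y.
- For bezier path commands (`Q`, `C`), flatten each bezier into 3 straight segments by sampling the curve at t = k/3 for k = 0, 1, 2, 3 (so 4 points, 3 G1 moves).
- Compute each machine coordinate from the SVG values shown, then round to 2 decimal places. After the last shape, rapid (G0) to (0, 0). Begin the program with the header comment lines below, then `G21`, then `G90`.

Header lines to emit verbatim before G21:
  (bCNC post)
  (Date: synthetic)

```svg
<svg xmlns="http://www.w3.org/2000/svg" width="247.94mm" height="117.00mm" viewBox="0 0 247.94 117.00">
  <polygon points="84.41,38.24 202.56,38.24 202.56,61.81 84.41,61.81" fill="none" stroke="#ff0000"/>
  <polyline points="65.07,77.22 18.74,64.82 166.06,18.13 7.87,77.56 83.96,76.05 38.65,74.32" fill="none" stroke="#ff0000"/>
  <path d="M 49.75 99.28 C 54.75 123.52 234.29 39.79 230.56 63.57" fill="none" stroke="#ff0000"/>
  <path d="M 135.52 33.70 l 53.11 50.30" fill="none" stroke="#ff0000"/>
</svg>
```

(bCNC post)
(Date: synthetic)
G21
G90
G0 X84.41 Y78.76
M3 S349
G01 X202.56 Y78.76 F2700
G01 X202.56 Y55.19 F2700
G01 X84.41 Y55.19 F2700
G01 X84.41 Y78.76 F2700
M5
G0 X65.07 Y39.78
M3 S349
G01 X18.74 Y52.18 F2700
G01 X166.06 Y98.87 F2700
G01 X7.87 Y39.44 F2700
G01 X83.96 Y40.95 F2700
G01 X38.65 Y42.68 F2700
M5
G0 X49.75 Y17.72
M3 S349
G01 X99.68 Y21.49 F2700
G01 X186.45 Y49.35 F2700
G01 X230.56 Y53.43 F2700
M5
G0 X135.52 Y83.30
M3 S349
G01 X188.63 Y33.00 F2700
M5
G0 X0.00 Y0.00

Since the viewBox matches the mm dimensions, user units are millimetres directly. The only transform is the Y-flip y_m = 117.00 − y_svg.

Shape 1 is a rectangle drawn with `<polygon>`. Its stroke #ff0000 means engrave at S349, F2700. After flipping Y the toolpath is (84.41,78.76) → (202.56,78.76) → (202.56,55.19) → (84.41,55.19) → (84.41,78.76), returning to the start.

Shape 2 is a open polyline drawn with `<polyline>`. Its stroke #ff0000 means engrave at S349, F2700. After flipping Y the toolpath is (65.07,39.78) → (18.74,52.18) → (166.06,98.87) → (7.87,39.44) → (83.96,40.95) → (38.65,42.68).

Shape 3 is a cubic bezier drawn with `<path>`. Its stroke #ff0000 means engrave at S349, F2700. After flipping Y the toolpath is (49.75,17.72) → (99.68,21.49) → (186.45,49.35) → (230.56,53.43).

Shape 4 is a line segment drawn with `<path>`. Its stroke #ff0000 means engrave at S349, F2700. After flipping Y the toolpath is (135.52,83.30) → (188.63,33.00).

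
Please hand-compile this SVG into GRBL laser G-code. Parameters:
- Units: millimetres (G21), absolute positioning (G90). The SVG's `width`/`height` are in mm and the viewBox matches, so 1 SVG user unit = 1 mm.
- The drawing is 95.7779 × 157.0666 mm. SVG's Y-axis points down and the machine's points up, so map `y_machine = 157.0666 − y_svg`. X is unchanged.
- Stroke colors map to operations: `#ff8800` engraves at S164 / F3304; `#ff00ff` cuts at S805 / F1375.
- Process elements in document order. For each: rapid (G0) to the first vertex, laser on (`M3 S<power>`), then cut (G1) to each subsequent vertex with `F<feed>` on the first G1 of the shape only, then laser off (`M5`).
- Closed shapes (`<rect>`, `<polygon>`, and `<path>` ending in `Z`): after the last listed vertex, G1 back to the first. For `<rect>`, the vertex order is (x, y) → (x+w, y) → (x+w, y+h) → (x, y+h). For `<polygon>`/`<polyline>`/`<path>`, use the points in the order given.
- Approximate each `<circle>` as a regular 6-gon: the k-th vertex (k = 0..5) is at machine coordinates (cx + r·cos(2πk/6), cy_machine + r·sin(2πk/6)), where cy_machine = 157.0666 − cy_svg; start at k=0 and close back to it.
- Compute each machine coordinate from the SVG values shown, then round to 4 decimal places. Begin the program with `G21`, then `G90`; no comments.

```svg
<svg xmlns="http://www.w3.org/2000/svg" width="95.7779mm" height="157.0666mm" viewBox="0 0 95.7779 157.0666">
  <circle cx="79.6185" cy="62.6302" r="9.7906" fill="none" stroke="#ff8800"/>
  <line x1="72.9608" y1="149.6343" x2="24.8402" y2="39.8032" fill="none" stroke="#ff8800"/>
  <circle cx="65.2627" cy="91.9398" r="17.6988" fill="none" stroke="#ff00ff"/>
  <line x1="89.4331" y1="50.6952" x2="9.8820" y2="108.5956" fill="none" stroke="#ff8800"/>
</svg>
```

G21
G90
G0 X89.4091 Y94.4364
M3 S164
G1 X84.5138 Y102.9153 F3304
G1 X74.7232 Y102.9153
G1 X69.8279 Y94.4364
G1 X74.7232 Y85.9575
G1 X84.5138 Y85.9575
G1 X89.4091 Y94.4364
M5
G0 X72.9608 Y7.4323
M3 S164
G1 X24.8402 Y117.2634 F3304
M5
G0 X82.9615 Y65.1268
M3 S805
G1 X74.1121 Y80.4544 F1375
G1 X56.4133 Y80.4544
G1 X47.5639 Y65.1268
G1 X56.4133 Y49.7992
G1 X74.1121 Y49.7992
G1 X82.9615 Y65.1268
M5
G0 X89.4331 Y106.3714
M3 S164
G1 X9.8820 Y48.4710 F3304
M5

Since the viewBox matches the mm dimensions, user units are millimetres directly. The only transform is the Y-flip y_m = 157.0666 − y_svg.

Shape 1 is a circle drawn with `<circle>`. Its stroke #ff8800 means engrave at S164, F3304. After flipping Y the toolpath is (89.4091,94.4364) → (84.5138,102.9153) → (74.7232,102.9153) → (69.8279,94.4364) → (74.7232,85.9575) → (84.5138,85.9575) → (89.4091,94.4364), returning to the start.

Shape 2 is a line segment drawn with `<line>`. Its stroke #ff8800 means engrave at S164, F3304. After flipping Y the toolpath is (72.9608,7.4323) → (24.8402,117.2634).

Shape 3 is a circle drawn with `<circle>`. Its stroke #ff00ff means cut at S805, F1375. After flipping Y the toolpath is (82.9615,65.1268) → (74.1121,80.4544) → (56.4133,80.4544) → (47.5639,65.1268) → (56.4133,49.7992) → (74.1121,49.7992) → (82.9615,65.1268), returning to the start.

Shape 4 is a line segment drawn with `<line>`. Its stroke #ff8800 means engrave at S164, F3304. After flipping Y the toolpath is (89.4331,106.3714) → (9.8820,48.4710).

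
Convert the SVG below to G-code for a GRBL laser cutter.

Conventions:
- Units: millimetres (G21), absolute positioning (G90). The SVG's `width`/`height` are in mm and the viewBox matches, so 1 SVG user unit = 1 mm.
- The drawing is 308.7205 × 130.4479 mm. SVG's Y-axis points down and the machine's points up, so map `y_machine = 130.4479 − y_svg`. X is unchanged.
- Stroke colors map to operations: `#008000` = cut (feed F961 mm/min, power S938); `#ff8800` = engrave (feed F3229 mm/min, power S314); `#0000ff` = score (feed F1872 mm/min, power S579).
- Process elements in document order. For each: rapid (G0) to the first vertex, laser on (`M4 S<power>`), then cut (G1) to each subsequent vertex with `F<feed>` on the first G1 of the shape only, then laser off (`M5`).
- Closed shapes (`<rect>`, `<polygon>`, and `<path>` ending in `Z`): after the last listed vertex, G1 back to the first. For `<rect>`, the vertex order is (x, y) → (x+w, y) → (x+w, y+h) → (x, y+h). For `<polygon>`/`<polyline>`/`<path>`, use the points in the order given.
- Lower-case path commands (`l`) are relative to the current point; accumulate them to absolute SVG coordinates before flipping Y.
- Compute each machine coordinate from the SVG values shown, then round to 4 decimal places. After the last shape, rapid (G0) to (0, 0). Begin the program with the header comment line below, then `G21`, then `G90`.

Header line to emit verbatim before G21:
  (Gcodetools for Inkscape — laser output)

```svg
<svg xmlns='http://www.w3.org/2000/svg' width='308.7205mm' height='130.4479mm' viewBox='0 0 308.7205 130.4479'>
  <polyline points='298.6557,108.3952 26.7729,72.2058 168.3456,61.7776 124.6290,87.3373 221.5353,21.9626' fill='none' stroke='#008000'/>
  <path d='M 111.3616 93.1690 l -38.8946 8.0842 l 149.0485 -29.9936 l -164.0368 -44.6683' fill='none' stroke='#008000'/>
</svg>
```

Since the viewBox matches the mm dimensions, user units are millimetres directly. The only transform is the Y-flip y_m = 130.4479 − y_svg.

Shape 1 is a open polyline drawn with `<polyline>`. Its stroke #008000 means cut at S938, F961. After flipping Y the toolpath is (298.6557,22.0527) → (26.7729,58.2421) → (168.3456,68.6703) → (124.6290,43.1106) → (221.5353,108.4853).

Shape 2 is a open polyline drawn with `<path>`. Its stroke #008000 means cut at S938, F961. After flipping Y the toolpath is (111.3616,37.2789) → (72.4670,29.1947) → (221.5155,59.1883) → (57.4787,103.8566).

(Gcodetools for Inkscape — laser output)
G21
G90
G0 X298.6557 Y22.0527
M4 S938
G1 X26.7729 Y58.2421 F961
G1 X168.3456 Y68.6703
G1 X124.6290 Y43.1106
G1 X221.5353 Y108.4853
M5
G0 X111.3616 Y37.2789
M4 S938
G1 X72.4670 Y29.1947 F961
G1 X221.5155 Y59.1883
G1 X57.4787 Y103.8566
M5
G0 X0.0000 Y0.0000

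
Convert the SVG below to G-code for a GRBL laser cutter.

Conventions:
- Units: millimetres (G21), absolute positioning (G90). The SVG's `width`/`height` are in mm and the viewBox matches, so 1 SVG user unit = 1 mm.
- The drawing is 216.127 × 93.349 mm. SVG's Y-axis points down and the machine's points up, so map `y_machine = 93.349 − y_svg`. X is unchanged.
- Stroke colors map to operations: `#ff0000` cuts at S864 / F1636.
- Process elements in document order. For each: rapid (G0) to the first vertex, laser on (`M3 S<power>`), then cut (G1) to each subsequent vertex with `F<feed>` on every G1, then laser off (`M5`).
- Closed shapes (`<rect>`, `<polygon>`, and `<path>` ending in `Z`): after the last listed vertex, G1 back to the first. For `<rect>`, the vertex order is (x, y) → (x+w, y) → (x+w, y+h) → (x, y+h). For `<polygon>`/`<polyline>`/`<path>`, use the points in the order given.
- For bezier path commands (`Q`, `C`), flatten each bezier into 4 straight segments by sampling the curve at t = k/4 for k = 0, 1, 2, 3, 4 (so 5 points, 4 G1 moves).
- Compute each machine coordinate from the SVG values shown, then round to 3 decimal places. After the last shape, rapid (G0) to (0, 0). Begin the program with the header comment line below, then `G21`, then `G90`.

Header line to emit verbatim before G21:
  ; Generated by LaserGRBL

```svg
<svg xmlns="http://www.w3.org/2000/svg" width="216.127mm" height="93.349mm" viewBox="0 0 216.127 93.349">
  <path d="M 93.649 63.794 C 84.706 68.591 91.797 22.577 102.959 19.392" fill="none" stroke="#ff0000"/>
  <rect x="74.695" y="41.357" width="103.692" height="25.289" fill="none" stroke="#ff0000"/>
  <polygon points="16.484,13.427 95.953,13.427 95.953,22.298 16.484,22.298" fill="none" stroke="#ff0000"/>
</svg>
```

1 u = 1 mm; y_m = 93.349 − y.

[1] `<path>` cubic bezier, #ff0000→cut S864 F1636: (93.649,29.555) → (89.761,34.021) → (90.765,48.763) → (95.538,65.001) → (102.959,73.957)

[2] `<rect>` rectangle, #ff0000→cut S864 F1636: (74.695,51.992) → (178.387,51.992) → (178.387,26.703) → (74.695,26.703) → (74.695,51.992) (closed)

[3] `<polygon>` rectangle, #ff0000→cut S864 F1636: (16.484,79.922) → (95.953,79.922) → (95.953,71.051) → (16.484,71.051) → (16.484,79.922) (closed)

; Generated by LaserGRBL
G21
G90
G0 X93.649 Y29.555
M3 S864
G1 X89.761 Y34.021 F1636
G1 X90.765 Y48.763 F1636
G1 X95.538 Y65.001 F1636
G1 X102.959 Y73.957 F1636
M5
G0 X74.695 Y51.992
M3 S864
G1 X178.387 Y51.992 F1636
G1 X178.387 Y26.703 F1636
G1 X74.695 Y26.703 F1636
G1 X74.695 Y51.992 F1636
M5
G0 X16.484 Y79.922
M3 S864
G1 X95.953 Y79.922 F1636
G1 X95.953 Y71.051 F1636
G1 X16.484 Y71.051 F1636
G1 X16.484 Y79.922 F1636
M5
G0 X0.000 Y0.000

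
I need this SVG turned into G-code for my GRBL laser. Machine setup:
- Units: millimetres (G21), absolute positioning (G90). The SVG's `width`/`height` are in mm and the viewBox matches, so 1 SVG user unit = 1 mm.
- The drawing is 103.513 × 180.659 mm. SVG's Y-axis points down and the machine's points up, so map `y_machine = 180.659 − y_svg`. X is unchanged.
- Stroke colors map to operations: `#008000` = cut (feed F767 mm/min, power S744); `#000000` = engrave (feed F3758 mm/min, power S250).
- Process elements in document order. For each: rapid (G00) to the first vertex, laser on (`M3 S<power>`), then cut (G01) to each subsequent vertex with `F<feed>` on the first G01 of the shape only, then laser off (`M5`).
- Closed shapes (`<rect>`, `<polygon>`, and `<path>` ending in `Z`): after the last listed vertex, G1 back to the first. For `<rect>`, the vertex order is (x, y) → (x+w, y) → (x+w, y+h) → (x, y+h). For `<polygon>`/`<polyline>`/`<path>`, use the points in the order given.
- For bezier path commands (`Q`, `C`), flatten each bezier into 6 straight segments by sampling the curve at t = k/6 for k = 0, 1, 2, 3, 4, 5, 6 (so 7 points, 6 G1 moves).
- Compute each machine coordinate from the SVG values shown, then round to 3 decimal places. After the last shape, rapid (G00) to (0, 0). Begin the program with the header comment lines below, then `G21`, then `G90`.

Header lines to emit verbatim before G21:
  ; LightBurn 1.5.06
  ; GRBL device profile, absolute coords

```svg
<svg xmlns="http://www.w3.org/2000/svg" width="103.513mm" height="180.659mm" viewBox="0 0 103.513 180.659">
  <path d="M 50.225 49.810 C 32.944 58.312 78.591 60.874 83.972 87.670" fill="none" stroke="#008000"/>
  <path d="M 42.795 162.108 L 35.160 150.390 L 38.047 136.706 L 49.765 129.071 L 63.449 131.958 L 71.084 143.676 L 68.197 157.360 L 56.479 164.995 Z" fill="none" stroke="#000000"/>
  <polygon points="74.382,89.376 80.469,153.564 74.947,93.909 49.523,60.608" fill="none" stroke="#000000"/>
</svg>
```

Since the viewBox matches the mm dimensions, user units are millimetres directly. The only transform is the Y-flip y_m = 180.659 − y_svg.

Shape 1 is a cubic bezier drawn with `<path>`. Its stroke #008000 means cut at S744, F767. After flipping Y the toolpath is (50.225,130.849) → (46.351,126.953) → (50.098,123.209) → (58.600,118.779) → (68.991,112.825) → (78.404,104.507) → (83.972,92.989).

Shape 2 is a regular polygon drawn with `<path>`. Its stroke #000000 means engrave at S250, F3758. After flipping Y the toolpath is (42.795,18.551) → (35.160,30.269) → (38.047,43.953) → (49.765,51.588) → (63.449,48.701) → (71.084,36.983) → (68.197,23.299) → (56.479,15.664) → (42.795,18.551), returning to the start.

Shape 3 is a closed polygon drawn with `<polygon>`. Its stroke #000000 means engrave at S250, F3758. After flipping Y the toolpath is (74.382,91.283) → (80.469,27.095) → (74.947,86.750) → (49.523,120.051) → (74.382,91.283), returning to the start.

; LightBurn 1.5.06
; GRBL device profile, absolute coords
G21
G90
G00 X50.225 Y130.849
M3 S744
G01 X46.351 Y126.953 F767
G01 X50.098 Y123.209
G01 X58.600 Y118.779
G01 X68.991 Y112.825
G01 X78.404 Y104.507
G01 X83.972 Y92.989
M5
G00 X42.795 Y18.551
M3 S250
G01 X35.160 Y30.269 F3758
G01 X38.047 Y43.953
G01 X49.765 Y51.588
G01 X63.449 Y48.701
G01 X71.084 Y36.983
G01 X68.197 Y23.299
G01 X56.479 Y15.664
G01 X42.795 Y18.551
M5
G00 X74.382 Y91.283
M3 S250
G01 X80.469 Y27.095 F3758
G01 X74.947 Y86.750
G01 X49.523 Y120.051
G01 X74.382 Y91.283
M5
G00 X0.000 Y0.000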